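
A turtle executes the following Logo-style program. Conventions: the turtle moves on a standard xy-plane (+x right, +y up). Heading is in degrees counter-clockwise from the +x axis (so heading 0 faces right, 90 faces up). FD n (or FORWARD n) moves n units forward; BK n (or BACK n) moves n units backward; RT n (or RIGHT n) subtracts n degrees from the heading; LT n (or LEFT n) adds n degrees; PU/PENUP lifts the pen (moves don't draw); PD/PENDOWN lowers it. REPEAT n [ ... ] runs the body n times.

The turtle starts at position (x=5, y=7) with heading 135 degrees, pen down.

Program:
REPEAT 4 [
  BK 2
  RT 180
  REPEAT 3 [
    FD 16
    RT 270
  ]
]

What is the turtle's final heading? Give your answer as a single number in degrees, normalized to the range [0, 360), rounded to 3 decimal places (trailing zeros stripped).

Answer: 135

Derivation:
Executing turtle program step by step:
Start: pos=(5,7), heading=135, pen down
REPEAT 4 [
  -- iteration 1/4 --
  BK 2: (5,7) -> (6.414,5.586) [heading=135, draw]
  RT 180: heading 135 -> 315
  REPEAT 3 [
    -- iteration 1/3 --
    FD 16: (6.414,5.586) -> (17.728,-5.728) [heading=315, draw]
    RT 270: heading 315 -> 45
    -- iteration 2/3 --
    FD 16: (17.728,-5.728) -> (29.042,5.586) [heading=45, draw]
    RT 270: heading 45 -> 135
    -- iteration 3/3 --
    FD 16: (29.042,5.586) -> (17.728,16.899) [heading=135, draw]
    RT 270: heading 135 -> 225
  ]
  -- iteration 2/4 --
  BK 2: (17.728,16.899) -> (19.142,18.314) [heading=225, draw]
  RT 180: heading 225 -> 45
  REPEAT 3 [
    -- iteration 1/3 --
    FD 16: (19.142,18.314) -> (30.456,29.627) [heading=45, draw]
    RT 270: heading 45 -> 135
    -- iteration 2/3 --
    FD 16: (30.456,29.627) -> (19.142,40.941) [heading=135, draw]
    RT 270: heading 135 -> 225
    -- iteration 3/3 --
    FD 16: (19.142,40.941) -> (7.828,29.627) [heading=225, draw]
    RT 270: heading 225 -> 315
  ]
  -- iteration 3/4 --
  BK 2: (7.828,29.627) -> (6.414,31.042) [heading=315, draw]
  RT 180: heading 315 -> 135
  REPEAT 3 [
    -- iteration 1/3 --
    FD 16: (6.414,31.042) -> (-4.899,42.355) [heading=135, draw]
    RT 270: heading 135 -> 225
    -- iteration 2/3 --
    FD 16: (-4.899,42.355) -> (-16.213,31.042) [heading=225, draw]
    RT 270: heading 225 -> 315
    -- iteration 3/3 --
    FD 16: (-16.213,31.042) -> (-4.899,19.728) [heading=315, draw]
    RT 270: heading 315 -> 45
  ]
  -- iteration 4/4 --
  BK 2: (-4.899,19.728) -> (-6.314,18.314) [heading=45, draw]
  RT 180: heading 45 -> 225
  REPEAT 3 [
    -- iteration 1/3 --
    FD 16: (-6.314,18.314) -> (-17.627,7) [heading=225, draw]
    RT 270: heading 225 -> 315
    -- iteration 2/3 --
    FD 16: (-17.627,7) -> (-6.314,-4.314) [heading=315, draw]
    RT 270: heading 315 -> 45
    -- iteration 3/3 --
    FD 16: (-6.314,-4.314) -> (5,7) [heading=45, draw]
    RT 270: heading 45 -> 135
  ]
]
Final: pos=(5,7), heading=135, 16 segment(s) drawn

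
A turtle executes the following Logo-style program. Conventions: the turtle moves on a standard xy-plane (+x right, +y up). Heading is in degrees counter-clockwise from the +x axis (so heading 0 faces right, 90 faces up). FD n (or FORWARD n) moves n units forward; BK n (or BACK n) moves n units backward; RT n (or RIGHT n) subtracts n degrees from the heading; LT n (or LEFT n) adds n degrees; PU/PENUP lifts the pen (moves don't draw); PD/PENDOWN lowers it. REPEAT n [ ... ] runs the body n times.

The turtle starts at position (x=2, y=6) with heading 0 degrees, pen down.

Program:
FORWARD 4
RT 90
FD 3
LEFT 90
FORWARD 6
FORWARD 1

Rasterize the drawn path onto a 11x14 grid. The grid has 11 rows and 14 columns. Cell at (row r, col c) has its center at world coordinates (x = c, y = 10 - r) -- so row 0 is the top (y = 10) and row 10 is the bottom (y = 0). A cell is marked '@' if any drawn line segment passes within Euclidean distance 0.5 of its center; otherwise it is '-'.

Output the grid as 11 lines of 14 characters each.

Segment 0: (2,6) -> (6,6)
Segment 1: (6,6) -> (6,3)
Segment 2: (6,3) -> (12,3)
Segment 3: (12,3) -> (13,3)

Answer: --------------
--------------
--------------
--------------
--@@@@@-------
------@-------
------@-------
------@@@@@@@@
--------------
--------------
--------------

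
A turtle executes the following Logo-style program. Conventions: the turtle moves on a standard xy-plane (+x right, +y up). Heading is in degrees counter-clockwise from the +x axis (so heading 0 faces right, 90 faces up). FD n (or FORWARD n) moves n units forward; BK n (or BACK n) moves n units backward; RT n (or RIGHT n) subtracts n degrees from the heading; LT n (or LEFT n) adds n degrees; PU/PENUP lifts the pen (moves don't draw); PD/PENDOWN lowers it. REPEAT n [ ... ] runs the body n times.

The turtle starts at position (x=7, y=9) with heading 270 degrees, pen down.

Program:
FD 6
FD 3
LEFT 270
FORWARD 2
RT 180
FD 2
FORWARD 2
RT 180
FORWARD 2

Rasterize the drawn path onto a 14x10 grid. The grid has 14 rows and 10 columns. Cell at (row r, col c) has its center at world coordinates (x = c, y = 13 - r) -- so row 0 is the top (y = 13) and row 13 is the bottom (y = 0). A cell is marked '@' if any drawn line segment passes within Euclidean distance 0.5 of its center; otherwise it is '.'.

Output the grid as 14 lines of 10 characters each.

Segment 0: (7,9) -> (7,3)
Segment 1: (7,3) -> (7,0)
Segment 2: (7,0) -> (5,0)
Segment 3: (5,0) -> (7,0)
Segment 4: (7,0) -> (9,-0)
Segment 5: (9,-0) -> (7,-0)

Answer: ..........
..........
..........
..........
.......@..
.......@..
.......@..
.......@..
.......@..
.......@..
.......@..
.......@..
.......@..
.....@@@@@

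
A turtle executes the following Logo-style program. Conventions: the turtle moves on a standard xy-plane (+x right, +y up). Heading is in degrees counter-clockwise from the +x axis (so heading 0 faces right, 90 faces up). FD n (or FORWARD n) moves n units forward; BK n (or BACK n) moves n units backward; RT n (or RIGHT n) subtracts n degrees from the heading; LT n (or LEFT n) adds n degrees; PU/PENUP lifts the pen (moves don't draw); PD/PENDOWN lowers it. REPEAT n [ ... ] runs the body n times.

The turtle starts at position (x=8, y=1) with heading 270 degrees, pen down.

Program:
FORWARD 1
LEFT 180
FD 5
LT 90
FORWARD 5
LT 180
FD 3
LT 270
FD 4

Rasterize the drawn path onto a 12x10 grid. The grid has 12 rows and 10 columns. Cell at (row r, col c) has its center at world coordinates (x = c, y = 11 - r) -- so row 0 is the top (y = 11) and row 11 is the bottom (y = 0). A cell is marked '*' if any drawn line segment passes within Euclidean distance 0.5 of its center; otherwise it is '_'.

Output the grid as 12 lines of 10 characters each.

Segment 0: (8,1) -> (8,0)
Segment 1: (8,0) -> (8,5)
Segment 2: (8,5) -> (3,5)
Segment 3: (3,5) -> (6,5)
Segment 4: (6,5) -> (6,1)

Answer: __________
__________
__________
__________
__________
__________
___******_
______*_*_
______*_*_
______*_*_
______*_*_
________*_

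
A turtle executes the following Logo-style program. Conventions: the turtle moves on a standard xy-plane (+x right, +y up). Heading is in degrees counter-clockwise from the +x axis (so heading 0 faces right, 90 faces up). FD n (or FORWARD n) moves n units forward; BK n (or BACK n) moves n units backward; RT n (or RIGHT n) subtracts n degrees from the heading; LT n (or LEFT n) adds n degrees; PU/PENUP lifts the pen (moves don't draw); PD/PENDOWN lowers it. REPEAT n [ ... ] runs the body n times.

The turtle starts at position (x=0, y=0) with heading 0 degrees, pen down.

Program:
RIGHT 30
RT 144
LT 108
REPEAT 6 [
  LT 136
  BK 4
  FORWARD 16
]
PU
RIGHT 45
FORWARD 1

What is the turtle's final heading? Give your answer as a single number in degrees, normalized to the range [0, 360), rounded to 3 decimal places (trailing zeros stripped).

Answer: 345

Derivation:
Executing turtle program step by step:
Start: pos=(0,0), heading=0, pen down
RT 30: heading 0 -> 330
RT 144: heading 330 -> 186
LT 108: heading 186 -> 294
REPEAT 6 [
  -- iteration 1/6 --
  LT 136: heading 294 -> 70
  BK 4: (0,0) -> (-1.368,-3.759) [heading=70, draw]
  FD 16: (-1.368,-3.759) -> (4.104,11.276) [heading=70, draw]
  -- iteration 2/6 --
  LT 136: heading 70 -> 206
  BK 4: (4.104,11.276) -> (7.699,13.03) [heading=206, draw]
  FD 16: (7.699,13.03) -> (-6.681,6.016) [heading=206, draw]
  -- iteration 3/6 --
  LT 136: heading 206 -> 342
  BK 4: (-6.681,6.016) -> (-10.486,7.252) [heading=342, draw]
  FD 16: (-10.486,7.252) -> (4.731,2.308) [heading=342, draw]
  -- iteration 4/6 --
  LT 136: heading 342 -> 118
  BK 4: (4.731,2.308) -> (6.609,-1.224) [heading=118, draw]
  FD 16: (6.609,-1.224) -> (-0.902,12.903) [heading=118, draw]
  -- iteration 5/6 --
  LT 136: heading 118 -> 254
  BK 4: (-0.902,12.903) -> (0.2,16.748) [heading=254, draw]
  FD 16: (0.2,16.748) -> (-4.21,1.368) [heading=254, draw]
  -- iteration 6/6 --
  LT 136: heading 254 -> 30
  BK 4: (-4.21,1.368) -> (-7.674,-0.632) [heading=30, draw]
  FD 16: (-7.674,-0.632) -> (6.182,7.368) [heading=30, draw]
]
PU: pen up
RT 45: heading 30 -> 345
FD 1: (6.182,7.368) -> (7.148,7.109) [heading=345, move]
Final: pos=(7.148,7.109), heading=345, 12 segment(s) drawn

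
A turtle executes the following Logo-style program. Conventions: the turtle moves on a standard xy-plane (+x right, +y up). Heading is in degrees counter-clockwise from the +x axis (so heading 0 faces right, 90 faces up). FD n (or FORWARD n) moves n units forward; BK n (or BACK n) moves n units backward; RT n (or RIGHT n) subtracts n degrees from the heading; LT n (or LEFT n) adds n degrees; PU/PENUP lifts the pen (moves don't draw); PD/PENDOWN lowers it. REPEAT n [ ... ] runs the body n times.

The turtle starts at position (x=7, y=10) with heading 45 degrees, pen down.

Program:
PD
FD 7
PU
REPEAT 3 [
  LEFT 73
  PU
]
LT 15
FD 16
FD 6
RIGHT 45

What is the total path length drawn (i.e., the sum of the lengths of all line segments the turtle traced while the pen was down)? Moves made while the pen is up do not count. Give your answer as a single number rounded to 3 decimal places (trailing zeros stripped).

Executing turtle program step by step:
Start: pos=(7,10), heading=45, pen down
PD: pen down
FD 7: (7,10) -> (11.95,14.95) [heading=45, draw]
PU: pen up
REPEAT 3 [
  -- iteration 1/3 --
  LT 73: heading 45 -> 118
  PU: pen up
  -- iteration 2/3 --
  LT 73: heading 118 -> 191
  PU: pen up
  -- iteration 3/3 --
  LT 73: heading 191 -> 264
  PU: pen up
]
LT 15: heading 264 -> 279
FD 16: (11.95,14.95) -> (14.453,-0.853) [heading=279, move]
FD 6: (14.453,-0.853) -> (15.391,-6.779) [heading=279, move]
RT 45: heading 279 -> 234
Final: pos=(15.391,-6.779), heading=234, 1 segment(s) drawn

Segment lengths:
  seg 1: (7,10) -> (11.95,14.95), length = 7
Total = 7

Answer: 7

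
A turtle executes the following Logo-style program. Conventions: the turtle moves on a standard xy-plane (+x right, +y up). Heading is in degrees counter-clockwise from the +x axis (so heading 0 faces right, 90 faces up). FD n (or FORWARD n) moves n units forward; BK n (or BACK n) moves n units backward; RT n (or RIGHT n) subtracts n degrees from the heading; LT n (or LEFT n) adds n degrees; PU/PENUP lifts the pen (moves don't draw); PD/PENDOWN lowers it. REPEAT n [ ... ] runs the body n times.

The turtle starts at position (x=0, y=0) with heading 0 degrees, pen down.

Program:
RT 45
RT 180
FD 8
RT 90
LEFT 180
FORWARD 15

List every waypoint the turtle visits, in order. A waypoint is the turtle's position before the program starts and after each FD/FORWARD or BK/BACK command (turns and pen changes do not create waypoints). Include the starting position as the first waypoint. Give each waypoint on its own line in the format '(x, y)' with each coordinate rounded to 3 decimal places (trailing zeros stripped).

Executing turtle program step by step:
Start: pos=(0,0), heading=0, pen down
RT 45: heading 0 -> 315
RT 180: heading 315 -> 135
FD 8: (0,0) -> (-5.657,5.657) [heading=135, draw]
RT 90: heading 135 -> 45
LT 180: heading 45 -> 225
FD 15: (-5.657,5.657) -> (-16.263,-4.95) [heading=225, draw]
Final: pos=(-16.263,-4.95), heading=225, 2 segment(s) drawn
Waypoints (3 total):
(0, 0)
(-5.657, 5.657)
(-16.263, -4.95)

Answer: (0, 0)
(-5.657, 5.657)
(-16.263, -4.95)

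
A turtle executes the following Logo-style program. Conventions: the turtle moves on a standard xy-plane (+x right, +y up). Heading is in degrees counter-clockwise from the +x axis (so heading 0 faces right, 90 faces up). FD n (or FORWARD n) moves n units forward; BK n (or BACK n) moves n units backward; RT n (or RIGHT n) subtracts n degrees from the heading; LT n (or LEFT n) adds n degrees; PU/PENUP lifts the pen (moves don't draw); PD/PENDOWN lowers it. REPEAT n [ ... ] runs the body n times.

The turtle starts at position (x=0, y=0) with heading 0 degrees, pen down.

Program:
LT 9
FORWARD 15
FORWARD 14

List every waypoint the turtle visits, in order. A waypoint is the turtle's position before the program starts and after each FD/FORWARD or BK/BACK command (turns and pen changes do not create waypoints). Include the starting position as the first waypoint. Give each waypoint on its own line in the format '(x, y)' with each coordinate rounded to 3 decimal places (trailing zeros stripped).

Answer: (0, 0)
(14.815, 2.347)
(28.643, 4.537)

Derivation:
Executing turtle program step by step:
Start: pos=(0,0), heading=0, pen down
LT 9: heading 0 -> 9
FD 15: (0,0) -> (14.815,2.347) [heading=9, draw]
FD 14: (14.815,2.347) -> (28.643,4.537) [heading=9, draw]
Final: pos=(28.643,4.537), heading=9, 2 segment(s) drawn
Waypoints (3 total):
(0, 0)
(14.815, 2.347)
(28.643, 4.537)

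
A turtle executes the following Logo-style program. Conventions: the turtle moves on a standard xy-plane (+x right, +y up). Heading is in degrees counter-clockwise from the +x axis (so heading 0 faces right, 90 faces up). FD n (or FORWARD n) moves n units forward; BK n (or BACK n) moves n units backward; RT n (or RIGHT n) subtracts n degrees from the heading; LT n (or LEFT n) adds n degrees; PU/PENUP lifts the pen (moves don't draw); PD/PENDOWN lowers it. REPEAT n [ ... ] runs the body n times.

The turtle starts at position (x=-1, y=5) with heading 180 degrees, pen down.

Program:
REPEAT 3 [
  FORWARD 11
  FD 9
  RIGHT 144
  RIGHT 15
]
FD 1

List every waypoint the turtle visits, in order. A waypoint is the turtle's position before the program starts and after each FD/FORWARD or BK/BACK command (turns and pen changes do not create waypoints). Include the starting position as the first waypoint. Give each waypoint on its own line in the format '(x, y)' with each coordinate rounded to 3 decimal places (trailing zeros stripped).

Executing turtle program step by step:
Start: pos=(-1,5), heading=180, pen down
REPEAT 3 [
  -- iteration 1/3 --
  FD 11: (-1,5) -> (-12,5) [heading=180, draw]
  FD 9: (-12,5) -> (-21,5) [heading=180, draw]
  RT 144: heading 180 -> 36
  RT 15: heading 36 -> 21
  -- iteration 2/3 --
  FD 11: (-21,5) -> (-10.731,8.942) [heading=21, draw]
  FD 9: (-10.731,8.942) -> (-2.328,12.167) [heading=21, draw]
  RT 144: heading 21 -> 237
  RT 15: heading 237 -> 222
  -- iteration 3/3 --
  FD 11: (-2.328,12.167) -> (-10.503,4.807) [heading=222, draw]
  FD 9: (-10.503,4.807) -> (-17.191,-1.215) [heading=222, draw]
  RT 144: heading 222 -> 78
  RT 15: heading 78 -> 63
]
FD 1: (-17.191,-1.215) -> (-16.737,-0.324) [heading=63, draw]
Final: pos=(-16.737,-0.324), heading=63, 7 segment(s) drawn
Waypoints (8 total):
(-1, 5)
(-12, 5)
(-21, 5)
(-10.731, 8.942)
(-2.328, 12.167)
(-10.503, 4.807)
(-17.191, -1.215)
(-16.737, -0.324)

Answer: (-1, 5)
(-12, 5)
(-21, 5)
(-10.731, 8.942)
(-2.328, 12.167)
(-10.503, 4.807)
(-17.191, -1.215)
(-16.737, -0.324)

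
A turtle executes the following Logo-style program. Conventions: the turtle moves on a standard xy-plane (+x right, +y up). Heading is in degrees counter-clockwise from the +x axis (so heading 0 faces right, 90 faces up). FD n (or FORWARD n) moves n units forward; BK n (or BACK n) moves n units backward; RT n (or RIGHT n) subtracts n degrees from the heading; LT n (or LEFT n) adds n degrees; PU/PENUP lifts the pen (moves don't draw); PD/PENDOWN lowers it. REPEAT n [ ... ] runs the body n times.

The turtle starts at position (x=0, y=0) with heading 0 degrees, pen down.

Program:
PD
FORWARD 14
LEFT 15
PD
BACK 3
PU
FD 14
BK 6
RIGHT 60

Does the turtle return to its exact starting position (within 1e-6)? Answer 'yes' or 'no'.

Executing turtle program step by step:
Start: pos=(0,0), heading=0, pen down
PD: pen down
FD 14: (0,0) -> (14,0) [heading=0, draw]
LT 15: heading 0 -> 15
PD: pen down
BK 3: (14,0) -> (11.102,-0.776) [heading=15, draw]
PU: pen up
FD 14: (11.102,-0.776) -> (24.625,2.847) [heading=15, move]
BK 6: (24.625,2.847) -> (18.83,1.294) [heading=15, move]
RT 60: heading 15 -> 315
Final: pos=(18.83,1.294), heading=315, 2 segment(s) drawn

Start position: (0, 0)
Final position: (18.83, 1.294)
Distance = 18.874; >= 1e-6 -> NOT closed

Answer: no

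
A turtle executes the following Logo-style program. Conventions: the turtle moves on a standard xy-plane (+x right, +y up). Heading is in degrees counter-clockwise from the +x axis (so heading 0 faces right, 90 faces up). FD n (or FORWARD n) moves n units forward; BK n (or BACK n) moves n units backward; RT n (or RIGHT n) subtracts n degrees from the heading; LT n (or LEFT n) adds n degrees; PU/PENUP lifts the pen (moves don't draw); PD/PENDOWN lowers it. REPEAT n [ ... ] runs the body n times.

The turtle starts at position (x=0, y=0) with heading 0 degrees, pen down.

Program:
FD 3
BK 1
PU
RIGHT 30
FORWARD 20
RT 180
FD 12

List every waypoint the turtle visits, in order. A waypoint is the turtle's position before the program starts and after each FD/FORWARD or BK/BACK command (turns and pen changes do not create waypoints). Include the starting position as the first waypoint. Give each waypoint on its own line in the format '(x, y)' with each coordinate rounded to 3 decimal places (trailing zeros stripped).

Executing turtle program step by step:
Start: pos=(0,0), heading=0, pen down
FD 3: (0,0) -> (3,0) [heading=0, draw]
BK 1: (3,0) -> (2,0) [heading=0, draw]
PU: pen up
RT 30: heading 0 -> 330
FD 20: (2,0) -> (19.321,-10) [heading=330, move]
RT 180: heading 330 -> 150
FD 12: (19.321,-10) -> (8.928,-4) [heading=150, move]
Final: pos=(8.928,-4), heading=150, 2 segment(s) drawn
Waypoints (5 total):
(0, 0)
(3, 0)
(2, 0)
(19.321, -10)
(8.928, -4)

Answer: (0, 0)
(3, 0)
(2, 0)
(19.321, -10)
(8.928, -4)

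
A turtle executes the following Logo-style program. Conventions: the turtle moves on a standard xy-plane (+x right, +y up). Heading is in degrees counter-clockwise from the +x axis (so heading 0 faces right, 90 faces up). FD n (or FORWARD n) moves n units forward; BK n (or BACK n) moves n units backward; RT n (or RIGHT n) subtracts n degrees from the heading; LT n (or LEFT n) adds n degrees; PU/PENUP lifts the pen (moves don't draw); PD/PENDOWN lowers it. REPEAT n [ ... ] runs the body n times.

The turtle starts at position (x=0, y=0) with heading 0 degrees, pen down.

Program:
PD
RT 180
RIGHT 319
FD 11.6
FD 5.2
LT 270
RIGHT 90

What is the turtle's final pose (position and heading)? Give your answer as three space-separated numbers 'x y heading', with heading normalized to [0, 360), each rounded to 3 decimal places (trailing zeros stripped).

Answer: -12.679 -11.022 41

Derivation:
Executing turtle program step by step:
Start: pos=(0,0), heading=0, pen down
PD: pen down
RT 180: heading 0 -> 180
RT 319: heading 180 -> 221
FD 11.6: (0,0) -> (-8.755,-7.61) [heading=221, draw]
FD 5.2: (-8.755,-7.61) -> (-12.679,-11.022) [heading=221, draw]
LT 270: heading 221 -> 131
RT 90: heading 131 -> 41
Final: pos=(-12.679,-11.022), heading=41, 2 segment(s) drawn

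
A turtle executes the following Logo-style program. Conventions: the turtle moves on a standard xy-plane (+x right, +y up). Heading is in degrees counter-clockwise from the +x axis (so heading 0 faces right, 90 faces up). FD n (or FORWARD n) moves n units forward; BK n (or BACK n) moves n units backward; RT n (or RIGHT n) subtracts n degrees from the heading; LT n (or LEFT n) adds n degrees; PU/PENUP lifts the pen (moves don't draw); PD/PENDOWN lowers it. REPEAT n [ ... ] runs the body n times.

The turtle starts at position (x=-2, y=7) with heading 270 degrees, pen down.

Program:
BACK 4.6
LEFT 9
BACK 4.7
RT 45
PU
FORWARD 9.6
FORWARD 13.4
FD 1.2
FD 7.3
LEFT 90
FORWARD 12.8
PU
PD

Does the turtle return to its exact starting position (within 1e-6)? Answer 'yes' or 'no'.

Answer: no

Derivation:
Executing turtle program step by step:
Start: pos=(-2,7), heading=270, pen down
BK 4.6: (-2,7) -> (-2,11.6) [heading=270, draw]
LT 9: heading 270 -> 279
BK 4.7: (-2,11.6) -> (-2.735,16.242) [heading=279, draw]
RT 45: heading 279 -> 234
PU: pen up
FD 9.6: (-2.735,16.242) -> (-8.378,8.476) [heading=234, move]
FD 13.4: (-8.378,8.476) -> (-16.254,-2.365) [heading=234, move]
FD 1.2: (-16.254,-2.365) -> (-16.96,-3.336) [heading=234, move]
FD 7.3: (-16.96,-3.336) -> (-21.25,-9.242) [heading=234, move]
LT 90: heading 234 -> 324
FD 12.8: (-21.25,-9.242) -> (-10.895,-16.766) [heading=324, move]
PU: pen up
PD: pen down
Final: pos=(-10.895,-16.766), heading=324, 2 segment(s) drawn

Start position: (-2, 7)
Final position: (-10.895, -16.766)
Distance = 25.376; >= 1e-6 -> NOT closed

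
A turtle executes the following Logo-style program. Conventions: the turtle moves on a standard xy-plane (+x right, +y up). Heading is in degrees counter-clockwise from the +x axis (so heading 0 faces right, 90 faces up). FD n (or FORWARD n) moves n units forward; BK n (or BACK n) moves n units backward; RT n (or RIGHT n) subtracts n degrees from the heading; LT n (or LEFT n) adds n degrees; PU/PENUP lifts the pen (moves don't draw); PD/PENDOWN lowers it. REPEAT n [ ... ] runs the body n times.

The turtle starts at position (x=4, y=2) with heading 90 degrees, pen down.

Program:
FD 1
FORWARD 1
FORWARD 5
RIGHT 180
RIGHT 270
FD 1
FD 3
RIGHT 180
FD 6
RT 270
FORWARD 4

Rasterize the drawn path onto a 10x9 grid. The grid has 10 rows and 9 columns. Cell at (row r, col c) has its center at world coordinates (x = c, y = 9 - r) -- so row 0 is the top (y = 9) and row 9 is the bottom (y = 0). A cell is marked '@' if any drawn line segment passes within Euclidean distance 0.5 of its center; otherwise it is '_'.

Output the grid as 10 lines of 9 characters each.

Segment 0: (4,2) -> (4,3)
Segment 1: (4,3) -> (4,4)
Segment 2: (4,4) -> (4,9)
Segment 3: (4,9) -> (5,9)
Segment 4: (5,9) -> (8,9)
Segment 5: (8,9) -> (2,9)
Segment 6: (2,9) -> (2,5)

Answer: __@@@@@@@
__@_@____
__@_@____
__@_@____
__@_@____
____@____
____@____
____@____
_________
_________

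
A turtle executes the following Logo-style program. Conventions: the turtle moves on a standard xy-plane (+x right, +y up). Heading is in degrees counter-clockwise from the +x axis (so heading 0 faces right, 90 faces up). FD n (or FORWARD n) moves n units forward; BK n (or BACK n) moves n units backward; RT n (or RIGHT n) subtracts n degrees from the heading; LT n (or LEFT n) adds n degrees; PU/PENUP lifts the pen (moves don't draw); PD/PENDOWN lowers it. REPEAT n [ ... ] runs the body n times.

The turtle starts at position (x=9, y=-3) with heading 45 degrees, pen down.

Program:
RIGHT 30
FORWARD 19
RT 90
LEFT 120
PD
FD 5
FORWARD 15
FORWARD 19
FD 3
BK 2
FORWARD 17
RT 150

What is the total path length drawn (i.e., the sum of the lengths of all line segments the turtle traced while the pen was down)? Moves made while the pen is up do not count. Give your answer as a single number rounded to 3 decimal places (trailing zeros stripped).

Answer: 80

Derivation:
Executing turtle program step by step:
Start: pos=(9,-3), heading=45, pen down
RT 30: heading 45 -> 15
FD 19: (9,-3) -> (27.353,1.918) [heading=15, draw]
RT 90: heading 15 -> 285
LT 120: heading 285 -> 45
PD: pen down
FD 5: (27.353,1.918) -> (30.888,5.453) [heading=45, draw]
FD 15: (30.888,5.453) -> (41.495,16.06) [heading=45, draw]
FD 19: (41.495,16.06) -> (54.93,29.495) [heading=45, draw]
FD 3: (54.93,29.495) -> (57.051,31.616) [heading=45, draw]
BK 2: (57.051,31.616) -> (55.637,30.202) [heading=45, draw]
FD 17: (55.637,30.202) -> (67.658,42.223) [heading=45, draw]
RT 150: heading 45 -> 255
Final: pos=(67.658,42.223), heading=255, 7 segment(s) drawn

Segment lengths:
  seg 1: (9,-3) -> (27.353,1.918), length = 19
  seg 2: (27.353,1.918) -> (30.888,5.453), length = 5
  seg 3: (30.888,5.453) -> (41.495,16.06), length = 15
  seg 4: (41.495,16.06) -> (54.93,29.495), length = 19
  seg 5: (54.93,29.495) -> (57.051,31.616), length = 3
  seg 6: (57.051,31.616) -> (55.637,30.202), length = 2
  seg 7: (55.637,30.202) -> (67.658,42.223), length = 17
Total = 80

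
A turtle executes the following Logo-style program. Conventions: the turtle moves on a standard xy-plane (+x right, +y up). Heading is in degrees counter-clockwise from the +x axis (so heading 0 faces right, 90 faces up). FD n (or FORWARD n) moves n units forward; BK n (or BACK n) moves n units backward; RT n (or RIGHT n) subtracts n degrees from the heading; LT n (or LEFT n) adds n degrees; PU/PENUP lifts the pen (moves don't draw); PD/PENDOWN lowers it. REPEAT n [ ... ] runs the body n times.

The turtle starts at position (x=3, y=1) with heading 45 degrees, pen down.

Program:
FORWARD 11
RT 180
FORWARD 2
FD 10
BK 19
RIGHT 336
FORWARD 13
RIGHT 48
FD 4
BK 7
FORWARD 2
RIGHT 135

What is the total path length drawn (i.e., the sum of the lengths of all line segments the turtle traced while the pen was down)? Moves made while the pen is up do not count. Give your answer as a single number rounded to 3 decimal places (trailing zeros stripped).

Answer: 68

Derivation:
Executing turtle program step by step:
Start: pos=(3,1), heading=45, pen down
FD 11: (3,1) -> (10.778,8.778) [heading=45, draw]
RT 180: heading 45 -> 225
FD 2: (10.778,8.778) -> (9.364,7.364) [heading=225, draw]
FD 10: (9.364,7.364) -> (2.293,0.293) [heading=225, draw]
BK 19: (2.293,0.293) -> (15.728,13.728) [heading=225, draw]
RT 336: heading 225 -> 249
FD 13: (15.728,13.728) -> (11.069,1.591) [heading=249, draw]
RT 48: heading 249 -> 201
FD 4: (11.069,1.591) -> (7.335,0.158) [heading=201, draw]
BK 7: (7.335,0.158) -> (13.87,2.666) [heading=201, draw]
FD 2: (13.87,2.666) -> (12.003,1.95) [heading=201, draw]
RT 135: heading 201 -> 66
Final: pos=(12.003,1.95), heading=66, 8 segment(s) drawn

Segment lengths:
  seg 1: (3,1) -> (10.778,8.778), length = 11
  seg 2: (10.778,8.778) -> (9.364,7.364), length = 2
  seg 3: (9.364,7.364) -> (2.293,0.293), length = 10
  seg 4: (2.293,0.293) -> (15.728,13.728), length = 19
  seg 5: (15.728,13.728) -> (11.069,1.591), length = 13
  seg 6: (11.069,1.591) -> (7.335,0.158), length = 4
  seg 7: (7.335,0.158) -> (13.87,2.666), length = 7
  seg 8: (13.87,2.666) -> (12.003,1.95), length = 2
Total = 68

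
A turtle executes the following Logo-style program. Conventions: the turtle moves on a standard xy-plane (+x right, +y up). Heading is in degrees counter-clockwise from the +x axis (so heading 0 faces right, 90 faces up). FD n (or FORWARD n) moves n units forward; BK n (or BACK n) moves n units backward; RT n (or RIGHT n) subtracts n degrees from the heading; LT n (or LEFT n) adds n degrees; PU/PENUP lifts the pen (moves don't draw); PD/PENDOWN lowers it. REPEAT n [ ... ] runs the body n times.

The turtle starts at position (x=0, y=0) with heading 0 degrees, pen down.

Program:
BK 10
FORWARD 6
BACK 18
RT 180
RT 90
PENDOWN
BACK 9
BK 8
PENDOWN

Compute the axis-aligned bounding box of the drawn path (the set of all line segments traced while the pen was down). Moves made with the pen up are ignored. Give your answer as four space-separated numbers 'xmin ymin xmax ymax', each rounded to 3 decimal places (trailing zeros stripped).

Executing turtle program step by step:
Start: pos=(0,0), heading=0, pen down
BK 10: (0,0) -> (-10,0) [heading=0, draw]
FD 6: (-10,0) -> (-4,0) [heading=0, draw]
BK 18: (-4,0) -> (-22,0) [heading=0, draw]
RT 180: heading 0 -> 180
RT 90: heading 180 -> 90
PD: pen down
BK 9: (-22,0) -> (-22,-9) [heading=90, draw]
BK 8: (-22,-9) -> (-22,-17) [heading=90, draw]
PD: pen down
Final: pos=(-22,-17), heading=90, 5 segment(s) drawn

Segment endpoints: x in {-22, -10, -4, 0}, y in {-17, -9, 0}
xmin=-22, ymin=-17, xmax=0, ymax=0

Answer: -22 -17 0 0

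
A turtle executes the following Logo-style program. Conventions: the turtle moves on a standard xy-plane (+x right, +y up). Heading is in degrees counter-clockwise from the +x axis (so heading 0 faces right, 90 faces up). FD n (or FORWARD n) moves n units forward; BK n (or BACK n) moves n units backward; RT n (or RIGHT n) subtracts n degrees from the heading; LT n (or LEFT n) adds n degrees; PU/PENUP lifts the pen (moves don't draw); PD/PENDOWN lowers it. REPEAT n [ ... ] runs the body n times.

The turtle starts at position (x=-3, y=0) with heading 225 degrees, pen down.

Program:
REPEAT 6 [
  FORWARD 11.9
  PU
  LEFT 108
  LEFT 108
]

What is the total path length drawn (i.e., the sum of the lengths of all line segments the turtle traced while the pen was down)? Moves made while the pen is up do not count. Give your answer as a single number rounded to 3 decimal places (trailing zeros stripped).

Executing turtle program step by step:
Start: pos=(-3,0), heading=225, pen down
REPEAT 6 [
  -- iteration 1/6 --
  FD 11.9: (-3,0) -> (-11.415,-8.415) [heading=225, draw]
  PU: pen up
  LT 108: heading 225 -> 333
  LT 108: heading 333 -> 81
  -- iteration 2/6 --
  FD 11.9: (-11.415,-8.415) -> (-9.553,3.339) [heading=81, move]
  PU: pen up
  LT 108: heading 81 -> 189
  LT 108: heading 189 -> 297
  -- iteration 3/6 --
  FD 11.9: (-9.553,3.339) -> (-4.151,-7.264) [heading=297, move]
  PU: pen up
  LT 108: heading 297 -> 45
  LT 108: heading 45 -> 153
  -- iteration 4/6 --
  FD 11.9: (-4.151,-7.264) -> (-14.753,-1.862) [heading=153, move]
  PU: pen up
  LT 108: heading 153 -> 261
  LT 108: heading 261 -> 9
  -- iteration 5/6 --
  FD 11.9: (-14.753,-1.862) -> (-3,0) [heading=9, move]
  PU: pen up
  LT 108: heading 9 -> 117
  LT 108: heading 117 -> 225
  -- iteration 6/6 --
  FD 11.9: (-3,0) -> (-11.415,-8.415) [heading=225, move]
  PU: pen up
  LT 108: heading 225 -> 333
  LT 108: heading 333 -> 81
]
Final: pos=(-11.415,-8.415), heading=81, 1 segment(s) drawn

Segment lengths:
  seg 1: (-3,0) -> (-11.415,-8.415), length = 11.9
Total = 11.9

Answer: 11.9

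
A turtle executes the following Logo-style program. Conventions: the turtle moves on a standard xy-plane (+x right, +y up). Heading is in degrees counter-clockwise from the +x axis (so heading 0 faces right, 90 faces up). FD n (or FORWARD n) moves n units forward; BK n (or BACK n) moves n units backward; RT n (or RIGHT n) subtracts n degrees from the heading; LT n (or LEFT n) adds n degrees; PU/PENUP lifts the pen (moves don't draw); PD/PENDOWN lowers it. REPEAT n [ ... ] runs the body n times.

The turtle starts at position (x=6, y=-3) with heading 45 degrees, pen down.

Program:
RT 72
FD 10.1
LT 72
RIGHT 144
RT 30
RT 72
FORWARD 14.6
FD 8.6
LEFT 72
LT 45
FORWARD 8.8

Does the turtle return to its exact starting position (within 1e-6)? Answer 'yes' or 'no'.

Answer: no

Derivation:
Executing turtle program step by step:
Start: pos=(6,-3), heading=45, pen down
RT 72: heading 45 -> 333
FD 10.1: (6,-3) -> (14.999,-7.585) [heading=333, draw]
LT 72: heading 333 -> 45
RT 144: heading 45 -> 261
RT 30: heading 261 -> 231
RT 72: heading 231 -> 159
FD 14.6: (14.999,-7.585) -> (1.369,-2.353) [heading=159, draw]
FD 8.6: (1.369,-2.353) -> (-6.66,0.729) [heading=159, draw]
LT 72: heading 159 -> 231
LT 45: heading 231 -> 276
FD 8.8: (-6.66,0.729) -> (-5.74,-8.023) [heading=276, draw]
Final: pos=(-5.74,-8.023), heading=276, 4 segment(s) drawn

Start position: (6, -3)
Final position: (-5.74, -8.023)
Distance = 12.769; >= 1e-6 -> NOT closed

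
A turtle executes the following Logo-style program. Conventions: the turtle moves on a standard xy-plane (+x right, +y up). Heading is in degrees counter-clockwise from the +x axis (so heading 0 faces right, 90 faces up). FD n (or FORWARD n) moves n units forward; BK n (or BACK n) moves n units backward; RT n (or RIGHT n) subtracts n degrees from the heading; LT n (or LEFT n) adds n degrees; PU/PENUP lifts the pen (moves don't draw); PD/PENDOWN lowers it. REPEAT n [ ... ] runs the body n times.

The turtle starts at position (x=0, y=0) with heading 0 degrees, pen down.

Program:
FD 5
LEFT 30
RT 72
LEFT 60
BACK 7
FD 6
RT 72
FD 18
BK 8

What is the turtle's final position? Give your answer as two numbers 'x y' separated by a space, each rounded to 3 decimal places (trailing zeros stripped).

Answer: 9.927 -8.399

Derivation:
Executing turtle program step by step:
Start: pos=(0,0), heading=0, pen down
FD 5: (0,0) -> (5,0) [heading=0, draw]
LT 30: heading 0 -> 30
RT 72: heading 30 -> 318
LT 60: heading 318 -> 18
BK 7: (5,0) -> (-1.657,-2.163) [heading=18, draw]
FD 6: (-1.657,-2.163) -> (4.049,-0.309) [heading=18, draw]
RT 72: heading 18 -> 306
FD 18: (4.049,-0.309) -> (14.629,-14.871) [heading=306, draw]
BK 8: (14.629,-14.871) -> (9.927,-8.399) [heading=306, draw]
Final: pos=(9.927,-8.399), heading=306, 5 segment(s) drawn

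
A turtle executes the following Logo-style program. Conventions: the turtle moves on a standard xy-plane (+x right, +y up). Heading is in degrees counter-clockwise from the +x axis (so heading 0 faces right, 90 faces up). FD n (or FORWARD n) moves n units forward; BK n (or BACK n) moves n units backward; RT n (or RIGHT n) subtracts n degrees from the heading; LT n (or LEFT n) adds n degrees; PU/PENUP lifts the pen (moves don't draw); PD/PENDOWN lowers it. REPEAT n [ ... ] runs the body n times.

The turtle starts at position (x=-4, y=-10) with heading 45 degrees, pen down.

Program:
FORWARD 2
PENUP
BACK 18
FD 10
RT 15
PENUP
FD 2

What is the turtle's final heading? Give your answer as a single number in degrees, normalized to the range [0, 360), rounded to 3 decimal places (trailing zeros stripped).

Executing turtle program step by step:
Start: pos=(-4,-10), heading=45, pen down
FD 2: (-4,-10) -> (-2.586,-8.586) [heading=45, draw]
PU: pen up
BK 18: (-2.586,-8.586) -> (-15.314,-21.314) [heading=45, move]
FD 10: (-15.314,-21.314) -> (-8.243,-14.243) [heading=45, move]
RT 15: heading 45 -> 30
PU: pen up
FD 2: (-8.243,-14.243) -> (-6.511,-13.243) [heading=30, move]
Final: pos=(-6.511,-13.243), heading=30, 1 segment(s) drawn

Answer: 30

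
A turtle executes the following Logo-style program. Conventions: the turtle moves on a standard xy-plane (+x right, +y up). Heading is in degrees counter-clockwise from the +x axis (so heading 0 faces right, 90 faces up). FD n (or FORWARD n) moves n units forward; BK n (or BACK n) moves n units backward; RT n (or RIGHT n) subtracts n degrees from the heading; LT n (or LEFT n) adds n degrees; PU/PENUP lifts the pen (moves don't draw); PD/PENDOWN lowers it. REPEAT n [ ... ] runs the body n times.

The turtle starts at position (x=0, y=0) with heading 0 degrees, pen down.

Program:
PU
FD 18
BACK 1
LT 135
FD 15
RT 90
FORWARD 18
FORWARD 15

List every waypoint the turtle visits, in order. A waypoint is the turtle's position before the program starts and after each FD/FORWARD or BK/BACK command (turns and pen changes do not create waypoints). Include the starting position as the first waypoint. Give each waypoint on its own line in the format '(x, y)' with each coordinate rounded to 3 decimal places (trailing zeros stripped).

Executing turtle program step by step:
Start: pos=(0,0), heading=0, pen down
PU: pen up
FD 18: (0,0) -> (18,0) [heading=0, move]
BK 1: (18,0) -> (17,0) [heading=0, move]
LT 135: heading 0 -> 135
FD 15: (17,0) -> (6.393,10.607) [heading=135, move]
RT 90: heading 135 -> 45
FD 18: (6.393,10.607) -> (19.121,23.335) [heading=45, move]
FD 15: (19.121,23.335) -> (29.728,33.941) [heading=45, move]
Final: pos=(29.728,33.941), heading=45, 0 segment(s) drawn
Waypoints (6 total):
(0, 0)
(18, 0)
(17, 0)
(6.393, 10.607)
(19.121, 23.335)
(29.728, 33.941)

Answer: (0, 0)
(18, 0)
(17, 0)
(6.393, 10.607)
(19.121, 23.335)
(29.728, 33.941)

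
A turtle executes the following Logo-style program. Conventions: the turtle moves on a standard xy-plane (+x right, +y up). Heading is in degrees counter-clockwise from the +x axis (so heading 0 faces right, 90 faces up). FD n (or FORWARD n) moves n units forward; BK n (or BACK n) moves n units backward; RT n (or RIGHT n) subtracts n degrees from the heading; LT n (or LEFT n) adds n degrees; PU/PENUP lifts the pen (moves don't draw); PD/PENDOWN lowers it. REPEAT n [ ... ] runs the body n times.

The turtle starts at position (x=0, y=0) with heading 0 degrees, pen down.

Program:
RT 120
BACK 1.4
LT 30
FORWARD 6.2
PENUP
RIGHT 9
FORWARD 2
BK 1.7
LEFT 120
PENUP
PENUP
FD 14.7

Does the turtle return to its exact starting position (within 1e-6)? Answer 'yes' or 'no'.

Executing turtle program step by step:
Start: pos=(0,0), heading=0, pen down
RT 120: heading 0 -> 240
BK 1.4: (0,0) -> (0.7,1.212) [heading=240, draw]
LT 30: heading 240 -> 270
FD 6.2: (0.7,1.212) -> (0.7,-4.988) [heading=270, draw]
PU: pen up
RT 9: heading 270 -> 261
FD 2: (0.7,-4.988) -> (0.387,-6.963) [heading=261, move]
BK 1.7: (0.387,-6.963) -> (0.653,-5.284) [heading=261, move]
LT 120: heading 261 -> 21
PU: pen up
PU: pen up
FD 14.7: (0.653,-5.284) -> (14.377,-0.016) [heading=21, move]
Final: pos=(14.377,-0.016), heading=21, 2 segment(s) drawn

Start position: (0, 0)
Final position: (14.377, -0.016)
Distance = 14.377; >= 1e-6 -> NOT closed

Answer: no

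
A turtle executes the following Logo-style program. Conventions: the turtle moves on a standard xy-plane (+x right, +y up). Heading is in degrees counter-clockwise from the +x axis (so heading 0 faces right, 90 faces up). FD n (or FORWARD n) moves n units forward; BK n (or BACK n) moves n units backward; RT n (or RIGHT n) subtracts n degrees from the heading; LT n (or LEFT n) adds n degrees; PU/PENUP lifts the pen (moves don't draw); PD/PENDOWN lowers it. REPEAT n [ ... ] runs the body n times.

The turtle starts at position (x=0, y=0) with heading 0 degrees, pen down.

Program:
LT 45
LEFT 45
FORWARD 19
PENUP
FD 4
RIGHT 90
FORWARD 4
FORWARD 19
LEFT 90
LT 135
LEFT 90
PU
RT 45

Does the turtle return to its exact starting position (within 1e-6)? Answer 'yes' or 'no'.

Executing turtle program step by step:
Start: pos=(0,0), heading=0, pen down
LT 45: heading 0 -> 45
LT 45: heading 45 -> 90
FD 19: (0,0) -> (0,19) [heading=90, draw]
PU: pen up
FD 4: (0,19) -> (0,23) [heading=90, move]
RT 90: heading 90 -> 0
FD 4: (0,23) -> (4,23) [heading=0, move]
FD 19: (4,23) -> (23,23) [heading=0, move]
LT 90: heading 0 -> 90
LT 135: heading 90 -> 225
LT 90: heading 225 -> 315
PU: pen up
RT 45: heading 315 -> 270
Final: pos=(23,23), heading=270, 1 segment(s) drawn

Start position: (0, 0)
Final position: (23, 23)
Distance = 32.527; >= 1e-6 -> NOT closed

Answer: no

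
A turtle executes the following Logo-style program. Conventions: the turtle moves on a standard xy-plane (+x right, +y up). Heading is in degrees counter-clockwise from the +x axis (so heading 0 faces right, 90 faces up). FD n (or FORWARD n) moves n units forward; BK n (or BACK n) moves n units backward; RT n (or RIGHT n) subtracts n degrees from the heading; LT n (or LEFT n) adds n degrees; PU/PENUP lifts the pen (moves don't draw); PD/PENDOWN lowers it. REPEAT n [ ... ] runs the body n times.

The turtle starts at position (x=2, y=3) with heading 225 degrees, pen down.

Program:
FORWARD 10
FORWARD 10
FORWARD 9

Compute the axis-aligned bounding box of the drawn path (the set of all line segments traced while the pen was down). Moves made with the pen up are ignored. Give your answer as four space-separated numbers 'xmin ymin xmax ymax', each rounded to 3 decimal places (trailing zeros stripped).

Answer: -18.506 -17.506 2 3

Derivation:
Executing turtle program step by step:
Start: pos=(2,3), heading=225, pen down
FD 10: (2,3) -> (-5.071,-4.071) [heading=225, draw]
FD 10: (-5.071,-4.071) -> (-12.142,-11.142) [heading=225, draw]
FD 9: (-12.142,-11.142) -> (-18.506,-17.506) [heading=225, draw]
Final: pos=(-18.506,-17.506), heading=225, 3 segment(s) drawn

Segment endpoints: x in {-18.506, -12.142, -5.071, 2}, y in {-17.506, -11.142, -4.071, 3}
xmin=-18.506, ymin=-17.506, xmax=2, ymax=3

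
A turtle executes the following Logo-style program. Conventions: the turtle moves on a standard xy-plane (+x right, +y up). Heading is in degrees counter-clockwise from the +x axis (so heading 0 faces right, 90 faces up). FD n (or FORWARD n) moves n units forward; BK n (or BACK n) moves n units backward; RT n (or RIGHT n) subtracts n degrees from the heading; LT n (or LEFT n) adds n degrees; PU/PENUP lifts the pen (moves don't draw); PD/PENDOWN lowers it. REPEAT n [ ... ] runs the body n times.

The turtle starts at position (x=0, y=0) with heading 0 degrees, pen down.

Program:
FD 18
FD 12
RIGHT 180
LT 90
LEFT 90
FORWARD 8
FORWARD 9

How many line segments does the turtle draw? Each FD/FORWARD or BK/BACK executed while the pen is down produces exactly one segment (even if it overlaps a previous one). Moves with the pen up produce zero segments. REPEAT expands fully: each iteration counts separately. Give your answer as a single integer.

Answer: 4

Derivation:
Executing turtle program step by step:
Start: pos=(0,0), heading=0, pen down
FD 18: (0,0) -> (18,0) [heading=0, draw]
FD 12: (18,0) -> (30,0) [heading=0, draw]
RT 180: heading 0 -> 180
LT 90: heading 180 -> 270
LT 90: heading 270 -> 0
FD 8: (30,0) -> (38,0) [heading=0, draw]
FD 9: (38,0) -> (47,0) [heading=0, draw]
Final: pos=(47,0), heading=0, 4 segment(s) drawn
Segments drawn: 4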